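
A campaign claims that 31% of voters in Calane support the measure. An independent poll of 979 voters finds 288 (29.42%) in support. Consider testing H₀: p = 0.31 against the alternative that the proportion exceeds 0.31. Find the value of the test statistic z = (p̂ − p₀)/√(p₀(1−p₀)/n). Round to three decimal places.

z = -1.070

p̂ = 288/979 ≈ 0.29418.
Standard error under H₀: √(0.31×0.69/979) = 0.01478.
z = (0.29418 − 0.31)/0.01478 = -0.01582/0.01478 = -1.070.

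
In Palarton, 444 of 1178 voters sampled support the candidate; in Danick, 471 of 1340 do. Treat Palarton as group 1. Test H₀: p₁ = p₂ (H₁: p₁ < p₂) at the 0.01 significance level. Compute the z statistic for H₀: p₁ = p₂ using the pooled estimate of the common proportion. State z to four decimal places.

z = 1.3231

p̂₁ = 444/1178 ≈ 0.376910, p̂₂ = 471/1340 ≈ 0.351493.
Pooled p̂ = (444+471)/(1178+1340) = 915/2518 = 0.363384.
SE = √(p̂(1−p̂)(1/n₁+1/n₂)) = √(0.363384·0.636616·0.00159517) = √(0.000369019) = 0.019210.
z = (0.376910 − 0.351493)/0.019210 = 0.025417/0.019210 = 1.3231.
p-value = P(Z < 1.323) ≈ 0.9071; since p > α = 0.01, fail to reject H₀.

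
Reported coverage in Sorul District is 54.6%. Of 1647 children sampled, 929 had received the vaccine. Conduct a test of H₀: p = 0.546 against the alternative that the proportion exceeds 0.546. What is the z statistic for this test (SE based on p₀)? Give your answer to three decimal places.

z = 1.472

p̂ = 929/1647 = 0.56406.
Standard error under H₀: √(0.546×0.454/1647) = 0.01227.
z = (0.56406 − 0.546)/0.01227 = 0.01806/0.01227 = 1.472.
p-value = P(Z > 1.472) ≈ 0.0705.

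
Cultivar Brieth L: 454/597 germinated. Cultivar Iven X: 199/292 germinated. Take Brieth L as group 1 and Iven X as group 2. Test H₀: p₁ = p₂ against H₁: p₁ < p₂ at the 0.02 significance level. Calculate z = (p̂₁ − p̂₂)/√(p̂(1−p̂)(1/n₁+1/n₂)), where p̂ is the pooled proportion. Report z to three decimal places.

z = 2.504

p̂₁ = 454/597 ≈ 0.76047, p̂₂ = 199/292 ≈ 0.68151.
Pooled p̂ = (454+199)/(597+292) = 653/889 = 0.73453.
SE = √(p̂(1−p̂)(1/n₁+1/n₂)) = √(0.73453·0.26547·0.0050997) = √(0.000994412) = 0.03153.
z = (0.76047 − 0.68151)/0.03153 = 0.07896/0.03153 = 2.504.
p-value = P(Z < 2.504) ≈ 0.9939; since p > α = 0.02, fail to reject H₀.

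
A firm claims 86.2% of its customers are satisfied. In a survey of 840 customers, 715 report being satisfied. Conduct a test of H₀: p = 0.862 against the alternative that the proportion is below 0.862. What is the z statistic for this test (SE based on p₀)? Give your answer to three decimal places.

z = -0.908

p̂ = 715/840 = 0.85119.
Under H₀, SE = √(0.862·0.138/840) = √(0.000141614) = 0.01190.
z = (0.85119 − 0.862)/0.01190 = -0.01081/0.01190 = -0.908.
p-value = P(Z < -0.908) ≈ 0.1818.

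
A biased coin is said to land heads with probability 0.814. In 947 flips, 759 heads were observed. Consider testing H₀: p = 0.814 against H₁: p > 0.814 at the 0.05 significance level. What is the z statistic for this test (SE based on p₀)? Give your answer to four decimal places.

z = -0.9903

p̂ = 759/947 ≈ 0.8014784.
Under H₀, SE = √(0.814·0.186/947) = √(0.000159878) = 0.0126443.
z = (0.8014784 − 0.814)/0.0126443 = -0.0125216/0.0126443 = -0.9903.
p-value = P(Z > -0.990) ≈ 0.8390. With α = 0.05, fail to reject H₀.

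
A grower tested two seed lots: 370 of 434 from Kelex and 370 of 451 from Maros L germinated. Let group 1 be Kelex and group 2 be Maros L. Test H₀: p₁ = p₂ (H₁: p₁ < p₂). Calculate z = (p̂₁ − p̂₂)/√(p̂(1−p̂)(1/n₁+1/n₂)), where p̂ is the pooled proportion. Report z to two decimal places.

z = 1.29

p̂₁ = 370/434 ≈ 0.8525, p̂₂ = 370/451 ≈ 0.8204.
Pooled p̂ = (370+370)/(434+451) = 740/885 = 0.8362.
SE = √(0.136998 × 0.00452144) = 0.0249.
z = (0.8525 − 0.8204)/0.0249 = 0.0321/0.0249 = 1.29.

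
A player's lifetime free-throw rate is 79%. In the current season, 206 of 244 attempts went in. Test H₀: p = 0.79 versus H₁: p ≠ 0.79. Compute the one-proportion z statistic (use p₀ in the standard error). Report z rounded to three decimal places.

p̂ = 206/244 = 0.84426.
Standard error under H₀: √(0.79×0.21/244) = 0.02608.
z = (0.84426 − 0.79)/0.02608 = 0.05426/0.02608 = 2.081.
Two-sided p-value ≈ 2·Φ(−2.081) = 0.0374.

z = 2.081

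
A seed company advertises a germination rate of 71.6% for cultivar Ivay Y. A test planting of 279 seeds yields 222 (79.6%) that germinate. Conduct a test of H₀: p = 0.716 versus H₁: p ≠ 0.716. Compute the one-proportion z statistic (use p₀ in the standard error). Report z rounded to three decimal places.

z = 2.952

p̂ = 222/279 = 0.79570.
Standard error under H₀: √(0.716×0.284/279) = 0.02700.
z = (0.79570 − 0.716)/0.02700 = 0.07970/0.02700 = 2.952.
Two-sided p-value ≈ 2·Φ(−2.952) = 0.0032.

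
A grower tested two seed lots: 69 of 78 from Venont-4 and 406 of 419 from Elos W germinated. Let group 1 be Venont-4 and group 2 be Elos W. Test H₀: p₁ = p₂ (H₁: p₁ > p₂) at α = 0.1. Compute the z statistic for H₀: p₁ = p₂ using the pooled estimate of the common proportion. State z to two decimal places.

z = -3.33

p̂₁ = 69/78 = 0.88462, p̂₂ = 406/419 = 0.96897.
Pooled p̂ = (69+406)/(78+419) = 475/497 = 0.95573.
SE = √(p̂(1−p̂)(1/n₁+1/n₂)) = √(0.95573·0.04427·0.0152071) = √(0.000643356) = 0.02536.
z = (0.88462 − 0.96897)/0.02536 = -0.08435/0.02536 = -3.33.
p-value = P(Z > -3.326) ≈ 0.9996, so at α = 0.1 we fail to reject H₀.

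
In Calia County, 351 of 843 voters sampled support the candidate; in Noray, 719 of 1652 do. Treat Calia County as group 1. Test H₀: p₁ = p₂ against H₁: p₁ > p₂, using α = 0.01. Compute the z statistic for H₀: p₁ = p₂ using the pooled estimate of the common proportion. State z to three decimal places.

z = -0.900

p̂₁ = 351/843 ≈ 0.41637, p̂₂ = 719/1652 ≈ 0.43523.
Pooled p̂ = (351+719)/(843+1652) = 1070/2495 = 0.42886.
SE = √(p̂(1−p̂)(1/n₁+1/n₂)) = √(0.42886·0.57114·0.00179157) = √(0.000438824) = 0.02095.
z = (0.41637 − 0.43523)/0.02095 = -0.01886/0.02095 = -0.900.
p-value = P(Z > -0.900) ≈ 0.8160, so at α = 0.01 we fail to reject H₀.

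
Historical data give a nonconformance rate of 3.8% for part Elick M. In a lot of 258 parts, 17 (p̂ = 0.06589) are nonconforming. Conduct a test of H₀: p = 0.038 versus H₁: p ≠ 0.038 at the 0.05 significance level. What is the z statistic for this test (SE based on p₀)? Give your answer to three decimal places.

p̂ = 17/258 = 0.065891.
Standard error under H₀: √(0.038×0.962/258) = 0.011903.
z = (0.065891 − 0.038)/0.011903 = 0.027891/0.011903 = 2.343.
p-value = 2·P(Z > 2.343) ≈ 0.0191; since p < α = 0.05, reject H₀.

z = 2.343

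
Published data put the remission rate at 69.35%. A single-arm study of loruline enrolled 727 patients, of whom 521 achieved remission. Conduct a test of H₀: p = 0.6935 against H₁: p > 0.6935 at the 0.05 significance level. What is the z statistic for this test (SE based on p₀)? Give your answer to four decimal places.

z = 1.3535

p̂ = 521/727 ≈ 0.716644.
Under H₀, SE = √(0.6935·0.3065/727) = √(0.000292377) = 0.017099.
z = (0.716644 − 0.6935)/0.017099 = 0.023144/0.017099 = 1.3535.
p-value = P(Z > 1.354) ≈ 0.0879; since p > α = 0.05, fail to reject H₀.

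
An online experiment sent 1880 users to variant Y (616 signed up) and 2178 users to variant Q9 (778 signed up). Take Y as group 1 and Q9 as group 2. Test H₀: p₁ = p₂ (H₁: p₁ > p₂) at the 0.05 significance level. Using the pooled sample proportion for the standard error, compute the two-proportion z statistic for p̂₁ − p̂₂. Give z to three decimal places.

z = -1.977

p̂₁ = 616/1880 ≈ 0.32766, p̂₂ = 778/2178 ≈ 0.35721.
Pooled p̂ = (616+778)/(1880+2178) = 1394/4058 = 0.34352.
SE = √(0.225514 × 0.000991052) = 0.01495.
z = (0.32766 − 0.35721)/0.01495 = -0.02955/0.01495 = -1.977.
p-value = P(Z > -1.977) ≈ 0.9760, so at α = 0.05 we fail to reject H₀.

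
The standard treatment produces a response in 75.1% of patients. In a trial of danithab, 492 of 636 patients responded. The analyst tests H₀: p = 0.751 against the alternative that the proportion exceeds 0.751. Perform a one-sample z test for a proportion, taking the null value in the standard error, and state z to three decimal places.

p̂ = 492/636 ≈ 0.77358.
Under H₀, SE = √(0.751·0.249/636) = √(0.000294024) = 0.01715.
z = (0.77358 − 0.751)/0.01715 = 0.02258/0.01715 = 1.317.

z = 1.317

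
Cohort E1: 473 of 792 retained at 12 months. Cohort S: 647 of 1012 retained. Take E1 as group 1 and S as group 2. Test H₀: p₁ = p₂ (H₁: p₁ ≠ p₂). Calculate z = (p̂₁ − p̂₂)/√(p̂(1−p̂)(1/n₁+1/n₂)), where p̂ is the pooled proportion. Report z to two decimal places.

z = -1.83

p̂₁ = 473/792 ≈ 0.5972, p̂₂ = 647/1012 ≈ 0.6393.
Pooled p̂ = (473+647)/(792+1012) = 1120/1804 = 0.6208.
SE = √(p̂(1−p̂)(1/n₁+1/n₂)) = √(0.6208·0.3792·0.00225077) = √(0.000529824) = 0.0230.
z = (0.5972 − 0.6393)/0.0230 = -0.0421/0.0230 = -1.83.
Two-sided p-value ≈ 2·Φ(−1.829) = 0.0674.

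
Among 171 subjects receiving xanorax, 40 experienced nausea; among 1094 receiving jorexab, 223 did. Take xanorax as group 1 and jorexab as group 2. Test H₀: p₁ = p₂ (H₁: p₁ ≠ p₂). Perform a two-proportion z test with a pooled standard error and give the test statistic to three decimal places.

z = 0.901

p̂₁ = 40/171 ≈ 0.23392, p̂₂ = 223/1094 ≈ 0.20384.
Pooled p̂ = (40+223)/(171+1094) = 263/1265 = 0.20791.
SE = √(0.164681 × 0.00676203) = 0.03337.
z = (0.23392 − 0.20384)/0.03337 = 0.03008/0.03337 = 0.901.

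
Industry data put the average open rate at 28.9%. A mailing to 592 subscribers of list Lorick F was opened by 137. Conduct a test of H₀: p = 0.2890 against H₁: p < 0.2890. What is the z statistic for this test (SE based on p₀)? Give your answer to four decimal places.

p̂ = 137/592 = 0.2314189.
Under H₀, SE = √(0.289·0.711/592) = √(0.000347093) = 0.0186304.
z = (0.2314189 − 0.289)/0.0186304 = -0.0575811/0.0186304 = -3.0907.
p-value = P(Z < -3.091) ≈ 0.0010.

z = -3.0907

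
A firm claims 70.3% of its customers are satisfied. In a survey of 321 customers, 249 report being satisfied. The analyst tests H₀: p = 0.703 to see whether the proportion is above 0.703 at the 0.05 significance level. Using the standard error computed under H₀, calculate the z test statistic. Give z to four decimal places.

p̂ = 249/321 ≈ 0.775701.
Standard error under H₀: √(0.703×0.297/321) = 0.025504.
z = (0.775701 − 0.703)/0.025504 = 0.072701/0.025504 = 2.8506.
p-value = P(Z > 2.851) ≈ 0.0022, so at α = 0.05 we reject H₀.

z = 2.8506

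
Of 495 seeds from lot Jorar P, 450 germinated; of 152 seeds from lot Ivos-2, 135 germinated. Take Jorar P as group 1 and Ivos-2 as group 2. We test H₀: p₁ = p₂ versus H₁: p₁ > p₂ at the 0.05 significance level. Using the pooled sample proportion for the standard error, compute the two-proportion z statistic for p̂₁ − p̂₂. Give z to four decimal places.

z = 0.7669

p̂₁ = 450/495 = 0.909091, p̂₂ = 135/152 = 0.888158.
Pooled p̂ = (450+135)/(495+152) = 585/647 = 0.904173.
SE = √(p̂(1−p̂)(1/n₁+1/n₂)) = √(0.904173·0.095827·0.00859915) = √(0.000745066) = 0.027296.
z = (0.909091 − 0.888158)/0.027296 = 0.020933/0.027296 = 0.7669.
p-value = P(Z > 0.767) ≈ 0.2216. With α = 0.05, fail to reject H₀.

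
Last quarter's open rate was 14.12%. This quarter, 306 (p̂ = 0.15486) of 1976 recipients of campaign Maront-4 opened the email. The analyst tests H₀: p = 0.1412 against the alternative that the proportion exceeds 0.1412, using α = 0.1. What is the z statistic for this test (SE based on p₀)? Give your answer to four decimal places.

z = 1.7435

p̂ = 306/1976 ≈ 0.1548583.
Under H₀, SE = √(0.1412·0.8588/1976) = √(6.13677e-05) = 0.0078338.
z = (0.1548583 − 0.1412)/0.0078338 = 0.0136583/0.0078338 = 1.7435.
p-value = P(Z > 1.744) ≈ 0.0406; since p < α = 0.1, reject H₀.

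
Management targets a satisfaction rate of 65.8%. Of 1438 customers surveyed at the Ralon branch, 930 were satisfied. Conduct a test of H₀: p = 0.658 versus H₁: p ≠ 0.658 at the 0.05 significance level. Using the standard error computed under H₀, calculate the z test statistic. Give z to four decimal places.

p̂ = 930/1438 ≈ 0.6467316.
Under H₀, SE = √(0.658·0.342/1438) = √(0.000156492) = 0.0125097.
z = (0.6467316 − 0.658)/0.0125097 = -0.0112684/0.0125097 = -0.9008.
Two-sided p-value ≈ 2·Φ(−0.901) = 0.3677. With α = 0.05, fail to reject H₀.

z = -0.9008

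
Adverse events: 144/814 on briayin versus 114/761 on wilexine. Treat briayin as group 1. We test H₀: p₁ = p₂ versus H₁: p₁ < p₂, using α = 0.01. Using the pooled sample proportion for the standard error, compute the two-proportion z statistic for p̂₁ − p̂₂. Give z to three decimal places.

z = 1.452

p̂₁ = 144/814 ≈ 0.17690, p̂₂ = 114/761 ≈ 0.14980.
Pooled p̂ = (144+114)/(814+761) = 258/1575 = 0.16381.
SE = √(0.136976 × 0.00254256) = 0.01866.
z = (0.17690 − 0.14980)/0.01866 = 0.02710/0.01866 = 1.452.
p-value = P(Z < 1.452) ≈ 0.9268. With α = 0.01, fail to reject H₀.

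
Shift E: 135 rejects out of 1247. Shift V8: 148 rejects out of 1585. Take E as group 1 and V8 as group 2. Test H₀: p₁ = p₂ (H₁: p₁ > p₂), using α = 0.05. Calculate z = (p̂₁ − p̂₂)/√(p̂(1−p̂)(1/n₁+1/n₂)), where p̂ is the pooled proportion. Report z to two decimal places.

p̂₁ = 135/1247 = 0.1083, p̂₂ = 148/1585 = 0.0934.
Pooled p̂ = (135+148)/(1247+1585) = 283/2832 = 0.0999.
SE = √(p̂(1−p̂)(1/n₁+1/n₂)) = √(0.0999·0.9001·0.00143284) = √(0.000128875) = 0.0114.
z = (0.1083 − 0.0934)/0.0114 = 0.0149/0.0114 = 1.31.
p-value = P(Z > 1.311) ≈ 0.0949. With α = 0.05, fail to reject H₀.

z = 1.31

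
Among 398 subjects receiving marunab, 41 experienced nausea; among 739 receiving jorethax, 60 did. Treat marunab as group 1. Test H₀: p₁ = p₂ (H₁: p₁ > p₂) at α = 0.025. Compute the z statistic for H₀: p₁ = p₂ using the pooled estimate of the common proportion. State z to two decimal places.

p̂₁ = 41/398 = 0.1030, p̂₂ = 60/739 = 0.0812.
Pooled p̂ = (41+60)/(398+739) = 101/1137 = 0.0888.
SE = √(0.0809394 × 0.00386574) = 0.0177.
z = (0.1030 − 0.0812)/0.0177 = 0.0218/0.0177 = 1.23.
p-value = P(Z > 1.234) ≈ 0.1086, so at α = 0.025 we fail to reject H₀.

z = 1.23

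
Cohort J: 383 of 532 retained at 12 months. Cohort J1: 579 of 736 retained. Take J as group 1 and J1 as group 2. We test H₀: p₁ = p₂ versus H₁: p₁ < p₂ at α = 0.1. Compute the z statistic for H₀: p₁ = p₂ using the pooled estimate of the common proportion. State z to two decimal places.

p̂₁ = 383/532 ≈ 0.71992, p̂₂ = 579/736 ≈ 0.78668.
Pooled p̂ = (383+579)/(532+736) = 962/1268 = 0.75868.
SE = √(0.183087 × 0.00323839) = 0.02435.
z = (0.71992 − 0.78668)/0.02435 = -0.06676/0.02435 = -2.74.
p-value = P(Z < -2.742) ≈ 0.0031. With α = 0.1, reject H₀.

z = -2.74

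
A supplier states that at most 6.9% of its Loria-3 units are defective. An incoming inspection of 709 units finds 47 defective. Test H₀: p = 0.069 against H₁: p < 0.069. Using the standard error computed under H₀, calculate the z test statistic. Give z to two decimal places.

p̂ = 47/709 ≈ 0.0663.
Standard error under H₀: √(0.069×0.931/709) = 0.0095.
z = (0.0663 − 0.069)/0.0095 = -0.0027/0.0095 = -0.28.
p-value = P(Z < -0.285) ≈ 0.3880.

z = -0.28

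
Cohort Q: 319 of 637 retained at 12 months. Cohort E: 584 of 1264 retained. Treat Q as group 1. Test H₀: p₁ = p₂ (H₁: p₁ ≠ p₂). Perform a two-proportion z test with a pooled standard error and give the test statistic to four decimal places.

z = 1.5974

p̂₁ = 319/637 = 0.500785, p̂₂ = 584/1264 = 0.462025.
Pooled p̂ = (319+584)/(637+1264) = 903/1901 = 0.475013.
SE = √(0.249376 × 0.002361) = 0.024265.
z = (0.500785 − 0.462025)/0.024265 = 0.038760/0.024265 = 1.5974.
Two-sided p-value ≈ 2·Φ(−1.597) = 0.1102.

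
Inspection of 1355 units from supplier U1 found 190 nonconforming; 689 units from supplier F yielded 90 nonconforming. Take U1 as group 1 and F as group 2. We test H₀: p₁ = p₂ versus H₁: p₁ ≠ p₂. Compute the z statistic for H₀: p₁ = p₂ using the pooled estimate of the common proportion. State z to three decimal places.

p̂₁ = 190/1355 = 0.14022, p̂₂ = 90/689 = 0.13062.
Pooled p̂ = (190+90)/(1355+689) = 280/2044 = 0.13699.
SE = √(p̂(1−p̂)(1/n₁+1/n₂)) = √(0.13699·0.86301·0.00218939) = √(0.000258832) = 0.01609.
z = (0.14022 − 0.13062)/0.01609 = 0.00960/0.01609 = 0.597.

z = 0.597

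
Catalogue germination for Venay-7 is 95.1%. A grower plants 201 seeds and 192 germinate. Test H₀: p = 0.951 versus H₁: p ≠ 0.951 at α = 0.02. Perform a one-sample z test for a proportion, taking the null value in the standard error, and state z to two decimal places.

z = 0.28

p̂ = 192/201 ≈ 0.9552.
Under H₀, SE = √(0.951·0.049/201) = √(0.000231836) = 0.0152.
z = (0.9552 − 0.951)/0.0152 = 0.0042/0.0152 = 0.28.
p-value = 2·P(Z > 0.277) ≈ 0.7815, so at α = 0.02 we fail to reject H₀.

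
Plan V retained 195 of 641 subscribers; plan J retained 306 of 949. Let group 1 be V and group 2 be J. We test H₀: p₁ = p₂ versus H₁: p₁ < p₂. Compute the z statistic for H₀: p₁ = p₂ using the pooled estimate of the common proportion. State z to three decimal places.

z = -0.768

p̂₁ = 195/641 ≈ 0.30421, p̂₂ = 306/949 ≈ 0.32244.
Pooled p̂ = (195+306)/(641+949) = 501/1590 = 0.31509.
SE = √(p̂(1−p̂)(1/n₁+1/n₂)) = √(0.31509·0.68491·0.0026138) = √(0.000564085) = 0.02375.
z = (0.30421 − 0.32244)/0.02375 = -0.01823/0.02375 = -0.768.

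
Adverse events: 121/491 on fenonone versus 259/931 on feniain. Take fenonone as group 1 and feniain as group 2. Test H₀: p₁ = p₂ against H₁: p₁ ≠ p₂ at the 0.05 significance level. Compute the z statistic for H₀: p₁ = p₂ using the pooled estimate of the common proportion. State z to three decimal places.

z = -1.287

p̂₁ = 121/491 ≈ 0.24644, p̂₂ = 259/931 ≈ 0.27820.
Pooled p̂ = (121+259)/(491+931) = 380/1422 = 0.26723.
SE = √(p̂(1−p̂)(1/n₁+1/n₂)) = √(0.26723·0.73277·0.00311077) = √(0.000609145) = 0.02468.
z = (0.24644 − 0.27820)/0.02468 = -0.03176/0.02468 = -1.287.
Two-sided p-value ≈ 2·Φ(−1.287) = 0.1982. With α = 0.05, fail to reject H₀.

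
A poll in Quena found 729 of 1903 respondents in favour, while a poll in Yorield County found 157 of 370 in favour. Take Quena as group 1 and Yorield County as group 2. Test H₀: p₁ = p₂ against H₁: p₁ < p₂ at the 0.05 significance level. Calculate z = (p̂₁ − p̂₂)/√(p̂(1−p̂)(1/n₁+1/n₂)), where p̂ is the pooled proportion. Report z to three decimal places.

p̂₁ = 729/1903 = 0.38308, p̂₂ = 157/370 = 0.42432.
Pooled p̂ = (729+157)/(1903+370) = 886/2273 = 0.38979.
SE = √(p̂(1−p̂)(1/n₁+1/n₂)) = √(0.38979·0.61021·0.00322819) = √(0.000767839) = 0.02771.
z = (0.38308 − 0.42432)/0.02771 = -0.04124/0.02771 = -1.488.
p-value = P(Z < -1.488) ≈ 0.0683. With α = 0.05, fail to reject H₀.

z = -1.488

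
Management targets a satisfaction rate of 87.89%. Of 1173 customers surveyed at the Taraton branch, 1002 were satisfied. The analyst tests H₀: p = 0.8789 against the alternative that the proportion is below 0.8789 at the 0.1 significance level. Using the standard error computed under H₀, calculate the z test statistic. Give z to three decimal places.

p̂ = 1002/1173 = 0.854220.
Standard error under H₀: √(0.8789×0.1211/1173) = 0.009526.
z = (0.854220 − 0.8789)/0.009526 = -0.024680/0.009526 = -2.591.
p-value = P(Z < -2.591) ≈ 0.0048; since p < α = 0.1, reject H₀.

z = -2.591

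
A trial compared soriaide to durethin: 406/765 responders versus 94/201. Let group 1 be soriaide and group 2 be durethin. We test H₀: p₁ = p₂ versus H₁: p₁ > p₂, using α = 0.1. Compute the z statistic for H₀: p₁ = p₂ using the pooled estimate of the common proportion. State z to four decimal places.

z = 1.5921

p̂₁ = 406/765 ≈ 0.530719, p̂₂ = 94/201 ≈ 0.467662.
Pooled p̂ = (406+94)/(765+201) = 500/966 = 0.517598.
SE = √(0.24969 × 0.00628231) = 0.039606.
z = (0.530719 − 0.467662)/0.039606 = 0.063057/0.039606 = 1.5921.
p-value = P(Z > 1.592) ≈ 0.0557. With α = 0.1, reject H₀.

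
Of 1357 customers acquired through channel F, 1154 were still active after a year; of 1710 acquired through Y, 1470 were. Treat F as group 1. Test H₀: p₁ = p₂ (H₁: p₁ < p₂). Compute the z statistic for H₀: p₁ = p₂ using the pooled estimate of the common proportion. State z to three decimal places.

p̂₁ = 1154/1357 ≈ 0.85041, p̂₂ = 1470/1710 ≈ 0.85965.
Pooled p̂ = (1154+1470)/(1357+1710) = 2624/3067 = 0.85556.
SE = √(p̂(1−p̂)(1/n₁+1/n₂)) = √(0.85556·0.14444·0.00132171) = √(0.000163334) = 0.01278.
z = (0.85041 − 0.85965)/0.01278 = -0.00924/0.01278 = -0.723.

z = -0.723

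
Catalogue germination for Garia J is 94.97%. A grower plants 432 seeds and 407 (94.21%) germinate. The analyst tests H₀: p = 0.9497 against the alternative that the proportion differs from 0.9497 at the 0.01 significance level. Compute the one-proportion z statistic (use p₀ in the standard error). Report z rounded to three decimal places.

z = -0.720

p̂ = 407/432 ≈ 0.94213.
Standard error under H₀: √(0.9497×0.0503/432) = 0.01052.
z = (0.94213 − 0.9497)/0.01052 = -0.00757/0.01052 = -0.720.
Two-sided p-value ≈ 2·Φ(−0.720) = 0.4716, so at α = 0.01 we fail to reject H₀.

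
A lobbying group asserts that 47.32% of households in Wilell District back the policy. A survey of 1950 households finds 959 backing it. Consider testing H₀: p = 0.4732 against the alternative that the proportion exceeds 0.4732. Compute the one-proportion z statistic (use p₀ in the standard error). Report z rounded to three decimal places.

p̂ = 959/1950 = 0.491795.
Standard error under H₀: √(0.4732×0.5268/1950) = 0.011306.
z = (0.491795 − 0.4732)/0.011306 = 0.018595/0.011306 = 1.645.

z = 1.645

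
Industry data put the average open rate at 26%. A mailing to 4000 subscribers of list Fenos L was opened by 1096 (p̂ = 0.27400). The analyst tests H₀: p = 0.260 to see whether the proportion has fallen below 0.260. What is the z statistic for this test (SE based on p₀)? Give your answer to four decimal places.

z = 2.0186

p̂ = 1096/4000 = 0.2740000.
Standard error under H₀: √(0.26×0.74/4000) = 0.0069354.
z = (0.2740000 − 0.26)/0.0069354 = 0.0140000/0.0069354 = 2.0186.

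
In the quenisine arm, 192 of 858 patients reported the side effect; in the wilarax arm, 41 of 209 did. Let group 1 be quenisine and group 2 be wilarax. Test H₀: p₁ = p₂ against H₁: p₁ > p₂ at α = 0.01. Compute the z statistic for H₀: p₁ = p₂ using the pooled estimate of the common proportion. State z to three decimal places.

p̂₁ = 192/858 = 0.22378, p̂₂ = 41/209 = 0.19617.
Pooled p̂ = (192+41)/(858+209) = 233/1067 = 0.21837.
SE = √(0.170684 × 0.00595019) = 0.03187.
z = (0.22378 − 0.19617)/0.03187 = 0.02761/0.03187 = 0.866.
p-value = P(Z > 0.866) ≈ 0.1932. With α = 0.01, fail to reject H₀.

z = 0.866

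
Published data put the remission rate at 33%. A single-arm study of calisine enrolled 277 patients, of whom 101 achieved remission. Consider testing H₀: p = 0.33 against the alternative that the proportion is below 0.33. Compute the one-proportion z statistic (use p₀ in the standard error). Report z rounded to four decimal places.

z = 1.2254

p̂ = 101/277 ≈ 0.364621.
Under H₀, SE = √(0.33·0.67/277) = √(0.000798195) = 0.028252.
z = (0.364621 − 0.33)/0.028252 = 0.034621/0.028252 = 1.2254.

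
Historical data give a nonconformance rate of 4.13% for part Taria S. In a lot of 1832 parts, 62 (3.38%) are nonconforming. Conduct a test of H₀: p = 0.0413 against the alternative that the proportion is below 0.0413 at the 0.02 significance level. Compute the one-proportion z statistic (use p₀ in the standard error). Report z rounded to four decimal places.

p̂ = 62/1832 = 0.0338428.
SE = √(p₀(1−p₀)/n) = √(0.039594/1832) = 0.0046489.
z = (0.0338428 − 0.0413)/0.0046489 = -0.0074572/0.0046489 = -1.6041.
p-value = P(Z < -1.604) ≈ 0.0543. With α = 0.02, fail to reject H₀.

z = -1.6041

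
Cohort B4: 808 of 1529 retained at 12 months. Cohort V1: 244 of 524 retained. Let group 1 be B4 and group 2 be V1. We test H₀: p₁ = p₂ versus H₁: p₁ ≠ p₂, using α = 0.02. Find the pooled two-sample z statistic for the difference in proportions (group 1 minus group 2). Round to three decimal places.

p̂₁ = 808/1529 ≈ 0.52845, p̂₂ = 244/524 ≈ 0.46565.
Pooled p̂ = (808+244)/(1529+524) = 1052/2053 = 0.51242.
SE = √(p̂(1−p̂)(1/n₁+1/n₂)) = √(0.51242·0.48758·0.00256242) = √(0.000640209) = 0.02530.
z = (0.52845 − 0.46565)/0.02530 = 0.06280/0.02530 = 2.482.
Two-sided p-value ≈ 2·Φ(−2.482) = 0.0131; since p < α = 0.02, reject H₀.

z = 2.482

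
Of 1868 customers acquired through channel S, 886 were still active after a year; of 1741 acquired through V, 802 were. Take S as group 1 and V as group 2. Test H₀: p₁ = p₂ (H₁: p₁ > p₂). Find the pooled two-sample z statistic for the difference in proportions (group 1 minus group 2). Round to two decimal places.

z = 0.82

p̂₁ = 886/1868 = 0.4743, p̂₂ = 802/1741 = 0.4607.
Pooled p̂ = (886+802)/(1868+1741) = 1688/3609 = 0.4677.
SE = √(p̂(1−p̂)(1/n₁+1/n₂)) = √(0.4677·0.5323·0.00110971) = √(0.000276272) = 0.0166.
z = (0.4743 − 0.4607)/0.0166 = 0.0136/0.0166 = 0.82.
p-value = P(Z > 0.821) ≈ 0.2058.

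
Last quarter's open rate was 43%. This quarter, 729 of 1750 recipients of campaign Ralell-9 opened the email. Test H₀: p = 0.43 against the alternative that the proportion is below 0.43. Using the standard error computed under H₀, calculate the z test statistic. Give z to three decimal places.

z = -1.135

p̂ = 729/1750 ≈ 0.41657.
SE = √(p₀(1−p₀)/n) = √(0.2451/1750) = 0.01183.
z = (0.41657 − 0.43)/0.01183 = -0.01343/0.01183 = -1.135.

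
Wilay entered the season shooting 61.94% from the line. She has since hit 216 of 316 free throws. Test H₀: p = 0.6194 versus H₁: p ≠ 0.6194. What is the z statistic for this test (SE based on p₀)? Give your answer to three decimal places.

z = 2.348

p̂ = 216/316 = 0.683544.
Under H₀, SE = √(0.6194·0.3806/316) = √(0.000746024) = 0.027313.
z = (0.683544 − 0.6194)/0.027313 = 0.064144/0.027313 = 2.348.
Two-sided p-value ≈ 2·Φ(−2.348) = 0.0189.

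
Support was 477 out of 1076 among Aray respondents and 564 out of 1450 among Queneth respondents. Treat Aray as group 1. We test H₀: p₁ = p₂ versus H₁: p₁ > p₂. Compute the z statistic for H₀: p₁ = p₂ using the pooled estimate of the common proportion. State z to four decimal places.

p̂₁ = 477/1076 = 0.443309, p̂₂ = 564/1450 = 0.388966.
Pooled p̂ = (477+564)/(1076+1450) = 1041/2526 = 0.412114.
SE = √(p̂(1−p̂)(1/n₁+1/n₂)) = √(0.412114·0.587886·0.00161902) = √(0.000392251) = 0.019805.
z = (0.443309 − 0.388966)/0.019805 = 0.054343/0.019805 = 2.7439.
p-value = P(Z > 2.744) ≈ 0.0030.

z = 2.7439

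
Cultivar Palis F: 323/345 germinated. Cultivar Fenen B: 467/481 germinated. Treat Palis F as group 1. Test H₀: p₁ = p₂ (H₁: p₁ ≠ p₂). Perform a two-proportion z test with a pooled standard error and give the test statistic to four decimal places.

p̂₁ = 323/345 ≈ 0.936232, p̂₂ = 467/481 ≈ 0.970894.
Pooled p̂ = (323+467)/(345+481) = 790/826 = 0.956416.
SE = √(p̂(1−p̂)(1/n₁+1/n₂)) = √(0.956416·0.043584·0.00497755) = √(0.000207484) = 0.014404.
z = (0.936232 − 0.970894)/0.014404 = -0.034662/0.014404 = -2.4064.

z = -2.4064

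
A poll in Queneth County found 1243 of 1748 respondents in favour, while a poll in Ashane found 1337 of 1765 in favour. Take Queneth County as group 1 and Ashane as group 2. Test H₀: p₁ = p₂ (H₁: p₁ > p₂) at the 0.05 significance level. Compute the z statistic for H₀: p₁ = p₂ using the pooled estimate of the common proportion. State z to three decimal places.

z = -3.114

p̂₁ = 1243/1748 = 0.711098, p̂₂ = 1337/1765 = 0.757507.
Pooled p̂ = (1243+1337)/(1748+1765) = 2580/3513 = 0.734415.
SE = √(p̂(1−p̂)(1/n₁+1/n₂)) = √(0.734415·0.265585·0.00113865) = √(0.000222094) = 0.014903.
z = (0.711098 − 0.757507)/0.014903 = -0.046409/0.014903 = -3.114.
p-value = P(Z > -3.114) ≈ 0.9991. With α = 0.05, fail to reject H₀.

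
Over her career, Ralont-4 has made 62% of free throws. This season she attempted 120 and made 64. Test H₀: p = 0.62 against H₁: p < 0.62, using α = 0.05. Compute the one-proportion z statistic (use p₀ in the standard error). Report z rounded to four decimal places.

p̂ = 64/120 = 0.533333.
Under H₀, SE = √(0.62·0.38/120) = √(0.00196333) = 0.044310.
z = (0.533333 − 0.62)/0.044310 = -0.086667/0.044310 = -1.9559.
p-value = P(Z < -1.956) ≈ 0.0252; since p < α = 0.05, reject H₀.

z = -1.9559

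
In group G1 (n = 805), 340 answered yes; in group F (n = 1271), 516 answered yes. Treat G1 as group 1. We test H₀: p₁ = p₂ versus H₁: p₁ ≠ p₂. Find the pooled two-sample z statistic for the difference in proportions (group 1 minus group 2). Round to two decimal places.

z = 0.74

p̂₁ = 340/805 = 0.4224, p̂₂ = 516/1271 = 0.4060.
Pooled p̂ = (340+516)/(805+1271) = 856/2076 = 0.4123.
SE = √(0.242314 × 0.00202902) = 0.0222.
z = (0.4224 − 0.4060)/0.0222 = 0.0164/0.0222 = 0.74.
p-value = 2·P(Z > 0.739) ≈ 0.4601.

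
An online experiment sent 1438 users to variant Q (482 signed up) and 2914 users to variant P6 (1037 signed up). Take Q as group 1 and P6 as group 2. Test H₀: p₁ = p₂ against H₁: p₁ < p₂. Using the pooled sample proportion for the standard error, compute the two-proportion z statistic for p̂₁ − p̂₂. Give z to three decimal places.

p̂₁ = 482/1438 = 0.33519, p̂₂ = 1037/2914 = 0.35587.
Pooled p̂ = (482+1037)/(1438+2914) = 1519/4352 = 0.34903.
SE = √(0.22721 × 0.00103858) = 0.01536.
z = (0.33519 − 0.35587)/0.01536 = -0.02068/0.01536 = -1.346.
p-value = P(Z < -1.346) ≈ 0.0891.

z = -1.346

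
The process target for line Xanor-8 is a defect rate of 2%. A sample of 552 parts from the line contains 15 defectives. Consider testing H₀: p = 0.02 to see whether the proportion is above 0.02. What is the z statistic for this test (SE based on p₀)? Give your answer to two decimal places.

z = 1.20

p̂ = 15/552 = 0.0272.
Under H₀, SE = √(0.02·0.98/552) = √(3.55072e-05) = 0.0060.
z = (0.0272 − 0.02)/0.0060 = 0.0072/0.0060 = 1.20.
p-value = P(Z > 1.204) ≈ 0.1143.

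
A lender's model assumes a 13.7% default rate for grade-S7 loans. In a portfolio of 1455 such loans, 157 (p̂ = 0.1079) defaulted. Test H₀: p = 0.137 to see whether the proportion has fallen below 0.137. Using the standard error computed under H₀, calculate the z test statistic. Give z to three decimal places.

p̂ = 157/1455 ≈ 0.107904.
Under H₀, SE = √(0.137·0.863/1455) = √(8.12584e-05) = 0.009014.
z = (0.107904 − 0.137)/0.009014 = -0.029096/0.009014 = -3.228.

z = -3.228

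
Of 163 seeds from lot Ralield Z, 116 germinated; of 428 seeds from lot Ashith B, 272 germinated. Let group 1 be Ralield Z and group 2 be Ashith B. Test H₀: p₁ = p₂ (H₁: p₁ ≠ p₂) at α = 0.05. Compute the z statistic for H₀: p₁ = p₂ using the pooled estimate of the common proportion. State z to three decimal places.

z = 1.742

p̂₁ = 116/163 = 0.71166, p̂₂ = 272/428 = 0.63551.
Pooled p̂ = (116+272)/(163+428) = 388/591 = 0.65651.
SE = √(p̂(1−p̂)(1/n₁+1/n₂)) = √(0.65651·0.34349·0.00847142) = √(0.00191033) = 0.04371.
z = (0.71166 − 0.63551)/0.04371 = 0.07615/0.04371 = 1.742.
p-value = 2·P(Z > 1.742) ≈ 0.0815; since p > α = 0.05, fail to reject H₀.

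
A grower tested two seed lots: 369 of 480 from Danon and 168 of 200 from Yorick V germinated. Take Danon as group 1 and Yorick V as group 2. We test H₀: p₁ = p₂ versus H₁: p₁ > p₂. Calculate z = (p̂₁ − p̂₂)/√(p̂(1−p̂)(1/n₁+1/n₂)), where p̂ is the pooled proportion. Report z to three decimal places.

z = -2.077

p̂₁ = 369/480 ≈ 0.76875, p̂₂ = 168/200 ≈ 0.84000.
Pooled p̂ = (369+168)/(480+200) = 537/680 = 0.78971.
SE = √(0.166071 × 0.00708333) = 0.03430.
z = (0.76875 − 0.84000)/0.03430 = -0.07125/0.03430 = -2.077.
p-value = P(Z > -2.077) ≈ 0.9811.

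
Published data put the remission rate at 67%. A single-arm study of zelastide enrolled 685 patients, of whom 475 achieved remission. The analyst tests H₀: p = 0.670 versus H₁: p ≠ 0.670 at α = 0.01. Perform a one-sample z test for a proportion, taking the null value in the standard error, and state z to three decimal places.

p̂ = 475/685 ≈ 0.69343.
Standard error under H₀: √(0.67×0.33/685) = 0.01797.
z = (0.69343 − 0.67)/0.01797 = 0.02343/0.01797 = 1.304.
p-value = 2·P(Z > 1.304) ≈ 0.1922. With α = 0.01, fail to reject H₀.

z = 1.304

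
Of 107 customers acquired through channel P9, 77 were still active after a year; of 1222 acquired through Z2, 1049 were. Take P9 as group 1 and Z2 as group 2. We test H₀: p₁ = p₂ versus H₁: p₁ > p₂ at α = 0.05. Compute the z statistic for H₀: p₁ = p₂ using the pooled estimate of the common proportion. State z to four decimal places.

p̂₁ = 77/107 ≈ 0.719626, p̂₂ = 1049/1222 ≈ 0.858429.
Pooled p̂ = (77+1049)/(107+1222) = 1126/1329 = 0.847254.
SE = √(0.129415 × 0.0101641) = 0.036268.
z = (0.719626 − 0.858429)/0.036268 = -0.138803/0.036268 = -3.8271.
p-value = P(Z > -3.827) ≈ 0.9999, so at α = 0.05 we fail to reject H₀.

z = -3.8271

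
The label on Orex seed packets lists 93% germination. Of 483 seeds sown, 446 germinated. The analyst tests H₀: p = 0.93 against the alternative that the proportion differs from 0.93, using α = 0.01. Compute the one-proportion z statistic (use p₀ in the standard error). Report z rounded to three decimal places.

p̂ = 446/483 = 0.923395.
Under H₀, SE = √(0.93·0.07/483) = √(0.000134783) = 0.011610.
z = (0.923395 − 0.93)/0.011610 = -0.006605/0.011610 = -0.569.
p-value = 2·P(Z > 0.569) ≈ 0.5694. With α = 0.01, fail to reject H₀.

z = -0.569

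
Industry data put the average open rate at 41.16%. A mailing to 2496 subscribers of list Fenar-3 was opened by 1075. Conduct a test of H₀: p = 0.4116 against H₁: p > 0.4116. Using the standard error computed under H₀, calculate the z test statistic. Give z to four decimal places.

p̂ = 1075/2496 = 0.4306891.
Under H₀, SE = √(0.4116·0.5884/2496) = √(9.70294e-05) = 0.0098504.
z = (0.4306891 − 0.4116)/0.0098504 = 0.0190891/0.0098504 = 1.9379.

z = 1.9379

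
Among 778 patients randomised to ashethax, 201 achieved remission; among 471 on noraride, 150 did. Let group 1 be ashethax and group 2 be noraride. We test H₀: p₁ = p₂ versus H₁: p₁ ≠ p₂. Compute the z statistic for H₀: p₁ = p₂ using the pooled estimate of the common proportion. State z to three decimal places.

p̂₁ = 201/778 ≈ 0.25835, p̂₂ = 150/471 ≈ 0.31847.
Pooled p̂ = (201+150)/(778+471) = 351/1249 = 0.28102.
SE = √(p̂(1−p̂)(1/n₁+1/n₂)) = √(0.28102·0.71898·0.00340849) = √(0.000688685) = 0.02624.
z = (0.25835 − 0.31847)/0.02624 = -0.06012/0.02624 = -2.291.

z = -2.291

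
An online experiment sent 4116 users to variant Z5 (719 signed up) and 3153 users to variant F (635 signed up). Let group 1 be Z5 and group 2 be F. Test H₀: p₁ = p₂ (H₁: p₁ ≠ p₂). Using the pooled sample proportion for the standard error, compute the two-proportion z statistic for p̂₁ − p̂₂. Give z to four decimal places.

p̂₁ = 719/4116 ≈ 0.174684, p̂₂ = 635/3153 ≈ 0.201395.
Pooled p̂ = (719+635)/(4116+3153) = 1354/7269 = 0.186270.
SE = √(p̂(1−p̂)(1/n₁+1/n₂)) = √(0.186270·0.813730·0.000560113) = √(8.48984e-05) = 0.009214.
z = (0.174684 − 0.201395)/0.009214 = -0.026711/0.009214 = -2.8990.

z = -2.8990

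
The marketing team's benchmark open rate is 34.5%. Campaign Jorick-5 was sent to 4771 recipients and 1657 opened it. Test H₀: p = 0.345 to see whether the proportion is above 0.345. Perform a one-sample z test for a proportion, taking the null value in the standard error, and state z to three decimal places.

z = 0.335

p̂ = 1657/4771 = 0.347307.
SE = √(p₀(1−p₀)/n) = √(0.22597/4771) = 0.006882.
z = (0.347307 − 0.345)/0.006882 = 0.002307/0.006882 = 0.335.
p-value = P(Z > 0.335) ≈ 0.3688.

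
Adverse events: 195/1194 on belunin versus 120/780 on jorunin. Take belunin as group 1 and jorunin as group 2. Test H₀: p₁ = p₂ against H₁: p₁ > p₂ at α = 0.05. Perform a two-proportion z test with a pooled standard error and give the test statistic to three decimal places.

z = 0.562

p̂₁ = 195/1194 ≈ 0.16332, p̂₂ = 120/780 ≈ 0.15385.
Pooled p̂ = (195+120)/(1194+780) = 315/1974 = 0.15957.
SE = √(p̂(1−p̂)(1/n₁+1/n₂)) = √(0.15957·0.84043·0.00211957) = √(0.000284257) = 0.01686.
z = (0.16332 − 0.15385)/0.01686 = 0.00947/0.01686 = 0.562.
p-value = P(Z > 0.562) ≈ 0.2872, so at α = 0.05 we fail to reject H₀.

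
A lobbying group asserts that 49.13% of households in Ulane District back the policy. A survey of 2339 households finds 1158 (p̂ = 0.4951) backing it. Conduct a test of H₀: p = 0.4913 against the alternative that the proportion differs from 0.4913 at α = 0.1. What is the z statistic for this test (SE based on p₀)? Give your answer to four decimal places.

p̂ = 1158/2339 ≈ 0.495083.
SE = √(p₀(1−p₀)/n) = √(0.24992/2339) = 0.010337.
z = (0.495083 − 0.4913)/0.010337 = 0.003783/0.010337 = 0.3660.
Two-sided p-value ≈ 2·Φ(−0.366) = 0.7144, so at α = 0.1 we fail to reject H₀.

z = 0.3660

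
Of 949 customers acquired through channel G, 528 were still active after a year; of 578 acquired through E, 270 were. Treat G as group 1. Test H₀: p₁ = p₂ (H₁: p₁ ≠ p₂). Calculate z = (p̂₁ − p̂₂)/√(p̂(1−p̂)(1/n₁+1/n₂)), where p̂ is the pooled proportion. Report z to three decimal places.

p̂₁ = 528/949 ≈ 0.556375, p̂₂ = 270/578 ≈ 0.467128.
Pooled p̂ = (528+270)/(949+578) = 798/1527 = 0.522593.
SE = √(p̂(1−p̂)(1/n₁+1/n₂)) = √(0.522593·0.477407·0.00278384) = √(0.00069454) = 0.026354.
z = (0.556375 − 0.467128)/0.026354 = 0.089247/0.026354 = 3.386.

z = 3.386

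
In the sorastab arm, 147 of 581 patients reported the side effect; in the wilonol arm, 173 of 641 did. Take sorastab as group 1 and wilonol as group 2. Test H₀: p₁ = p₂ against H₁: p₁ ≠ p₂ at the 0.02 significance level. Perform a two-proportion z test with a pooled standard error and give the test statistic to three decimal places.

p̂₁ = 147/581 = 0.25301, p̂₂ = 173/641 = 0.26989.
Pooled p̂ = (147+173)/(581+641) = 320/1222 = 0.26187.
SE = √(0.193292 × 0.00328123) = 0.02518.
z = (0.25301 − 0.26989)/0.02518 = -0.01688/0.02518 = -0.670.
p-value = 2·P(Z > 0.670) ≈ 0.5027. With α = 0.02, fail to reject H₀.

z = -0.670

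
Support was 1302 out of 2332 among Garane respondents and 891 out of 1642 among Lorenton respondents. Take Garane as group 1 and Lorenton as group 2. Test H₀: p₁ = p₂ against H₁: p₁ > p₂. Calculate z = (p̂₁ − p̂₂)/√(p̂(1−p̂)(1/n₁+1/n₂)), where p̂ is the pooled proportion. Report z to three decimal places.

p̂₁ = 1302/2332 = 0.55832, p̂₂ = 891/1642 = 0.54263.
Pooled p̂ = (1302+891)/(2332+1642) = 2193/3974 = 0.55184.
SE = √(0.247313 × 0.00103783) = 0.01602.
z = (0.55832 − 0.54263)/0.01602 = 0.01569/0.01602 = 0.979.

z = 0.979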